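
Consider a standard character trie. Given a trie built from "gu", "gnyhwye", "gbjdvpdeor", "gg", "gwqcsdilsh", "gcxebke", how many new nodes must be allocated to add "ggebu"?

3

"gg" is already a path in the trie; the remaining "ebu" must be added.
So 5 − 2 = 3 new nodes.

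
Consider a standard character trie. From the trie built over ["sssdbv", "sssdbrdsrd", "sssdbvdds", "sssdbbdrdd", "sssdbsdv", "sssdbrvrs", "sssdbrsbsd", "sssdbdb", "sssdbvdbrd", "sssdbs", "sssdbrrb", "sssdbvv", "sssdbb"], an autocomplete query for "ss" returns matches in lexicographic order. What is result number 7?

sssdbrvrs

Words with prefix "ss", in lexicographic order: "sssdbb", "sssdbbdrdd", "sssdbdb", "sssdbrdsrd", "sssdbrrb", "sssdbrsbsd", "sssdbrvrs", "sssdbs", "sssdbsdv", "sssdbv", "sssdbvdbrd", "sssdbvdds", "sssdbvv"
The 7th is sssdbrvrs.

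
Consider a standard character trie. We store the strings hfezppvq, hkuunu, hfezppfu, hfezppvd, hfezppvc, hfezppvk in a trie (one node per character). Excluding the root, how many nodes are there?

18

For each word, the new-node count is its length minus the longest prefix already in the trie:
  "hfezppvq" → 8 new (h, f, e, z, p, p, v, q)
  "hkuunu" → prefix "h" already present; 5 new (k, u, u, n, u)
  "hfezppfu" → prefix "hfezpp" already present; 2 new (f, u)
  "hfezppvd" → prefix "hfezppv" already present; 1 new (d)
  "hfezppvc" → prefix "hfezppv" already present; 1 new (c)
  "hfezppvk" → prefix "hfezppv" already present; 1 new (k)
Total nodes = 8 + 5 + 2 + 1 + 1 + 1 = 18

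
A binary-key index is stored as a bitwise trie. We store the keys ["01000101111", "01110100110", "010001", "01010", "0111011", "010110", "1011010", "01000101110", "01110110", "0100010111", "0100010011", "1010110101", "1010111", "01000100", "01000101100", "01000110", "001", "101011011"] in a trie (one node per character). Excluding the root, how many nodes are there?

Trace insertions, counting only characters that open a new branch:
  "01000101111" → 11 new (0, 1, 0, 0, 0, 1, 0, 1, 1, 1, 1)
  "01110100110" → prefix "01" already present; 9 new (1, 1, 0, 1, 0, 0, 1, 1, 0)
  "010001" → prefix "010001" already present; 0 new (none)
  "01010" → prefix "010" already present; 2 new (1, 0)
  "0111011" → prefix "011101" already present; 1 new (1)
  "010110" → prefix "0101" already present; 2 new (1, 0)
  "1011010" → 7 new (1, 0, 1, 1, 0, 1, 0)
  "01000101110" → prefix "0100010111" already present; 1 new (0)
  "01110110" → prefix "0111011" already present; 1 new (0)
  "0100010111" → prefix "0100010111" already present; 0 new (none)
  "0100010011" → prefix "0100010" already present; 3 new (0, 1, 1)
  "1010110101" → prefix "101" already present; 7 new (0, 1, 1, 0, 1, 0, 1)
  "1010111" → prefix "101011" already present; 1 new (1)
  "01000100" → prefix "01000100" already present; 0 new (none)
  "01000101100" → prefix "010001011" already present; 2 new (0, 0)
  "01000110" → prefix "010001" already present; 2 new (1, 0)
  "001" → prefix "0" already present; 2 new (0, 1)
  "101011011" → prefix "10101101" already present; 1 new (1)
Total nodes = 11 + 9 + 0 + 2 + 1 + 2 + 7 + 1 + 1 + 0 + 3 + 7 + 1 + 0 + 2 + 2 + 2 + 1 = 52

52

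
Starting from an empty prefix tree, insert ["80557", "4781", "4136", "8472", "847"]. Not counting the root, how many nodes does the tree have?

15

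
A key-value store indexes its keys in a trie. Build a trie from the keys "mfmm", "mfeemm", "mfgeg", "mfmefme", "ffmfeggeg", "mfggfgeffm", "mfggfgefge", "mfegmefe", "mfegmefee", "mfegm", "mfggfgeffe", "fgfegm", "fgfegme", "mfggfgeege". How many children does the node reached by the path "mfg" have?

2

The children of the "mfg" node are the distinct next characters among strings starting with "mfg".
Characters that immediately follow "mfg" among the stored strings: {e, g}.
That node has 2 child edges.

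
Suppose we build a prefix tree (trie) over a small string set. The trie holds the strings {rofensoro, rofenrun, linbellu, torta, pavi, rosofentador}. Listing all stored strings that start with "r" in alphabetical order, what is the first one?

rofenrun

Words with prefix "r", in lexicographic order: "rofenrun", "rofensoro", "rosofentador"
The 1st is rofenrun.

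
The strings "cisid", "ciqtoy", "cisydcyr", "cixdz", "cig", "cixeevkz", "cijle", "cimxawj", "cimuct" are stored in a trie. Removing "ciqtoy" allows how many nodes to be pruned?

A node on "ciqtoy"'s path can go only if nothing else ends at it or branches off below it.
The suffix "qtoy" (4 nodes) is used only by "ciqtoy"; the node for "ci" still has the child "s", so pruning stops there.
Nodes removed: 4

4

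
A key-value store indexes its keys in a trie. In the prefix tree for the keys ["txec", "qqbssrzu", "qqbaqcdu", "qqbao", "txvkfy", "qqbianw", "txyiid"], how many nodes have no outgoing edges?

7

A leaf is a node with no children — equivalently, the end of a word that is not a proper prefix of any other stored word.
Those words: "qqbao", "qqbaqcdu", "qqbianw", "qqbssrzu", "txec", "txvkfy", "txyiid"
Leaf count: 7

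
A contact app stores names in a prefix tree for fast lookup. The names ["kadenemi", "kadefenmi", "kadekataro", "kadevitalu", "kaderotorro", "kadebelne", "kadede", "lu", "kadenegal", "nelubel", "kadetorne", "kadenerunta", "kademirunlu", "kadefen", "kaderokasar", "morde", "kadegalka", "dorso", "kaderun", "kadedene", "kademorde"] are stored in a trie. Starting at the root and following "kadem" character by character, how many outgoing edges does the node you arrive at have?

Follow the path "kadem" to its node, then look at its outgoing edges.
Distinct next characters after "kadem": i, o.
That node has 2 child edges.

2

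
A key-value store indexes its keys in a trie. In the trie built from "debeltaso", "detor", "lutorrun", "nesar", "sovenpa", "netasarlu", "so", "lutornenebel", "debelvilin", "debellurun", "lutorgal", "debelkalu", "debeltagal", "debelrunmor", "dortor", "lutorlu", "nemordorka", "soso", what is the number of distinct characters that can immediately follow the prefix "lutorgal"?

0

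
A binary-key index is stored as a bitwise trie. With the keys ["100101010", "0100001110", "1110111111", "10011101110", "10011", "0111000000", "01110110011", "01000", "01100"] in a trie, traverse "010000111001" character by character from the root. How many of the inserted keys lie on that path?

2

Walk "010000111001" from the root; an end-of-word marker is hit whenever a stored word is a prefix of "010000111001".
Prefixes of the query that are stored words: "01000", "0100001110"
Count: 2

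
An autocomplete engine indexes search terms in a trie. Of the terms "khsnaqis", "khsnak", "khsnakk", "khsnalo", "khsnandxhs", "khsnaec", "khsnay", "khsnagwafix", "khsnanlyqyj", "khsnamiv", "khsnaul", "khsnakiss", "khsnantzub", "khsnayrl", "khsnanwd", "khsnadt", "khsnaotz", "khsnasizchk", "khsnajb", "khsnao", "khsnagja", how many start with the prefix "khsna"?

21

Traverse to the node for "khsna", then collect every word in that subtree.
Words under "khsna": khsnadt, khsnaec, khsnagja, khsnagwafix, khsnajb, khsnak, khsnakiss, khsnakk, khsnalo, khsnamiv, khsnandxhs, khsnanlyqyj, khsnantzub, khsnanwd, khsnao, khsnaotz, khsnaqis, khsnasizchk, khsnaul, khsnay, khsnayrl
Count: 21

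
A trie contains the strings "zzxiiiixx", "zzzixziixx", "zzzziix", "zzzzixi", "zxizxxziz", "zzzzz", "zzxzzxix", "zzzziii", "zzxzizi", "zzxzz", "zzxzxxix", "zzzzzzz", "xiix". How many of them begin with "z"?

12

Walk to "z"; the words in its subtree are exactly those with that prefix.
Matches: "zxizxxziz", "zzxiiiixx", "zzxzizi", "zzxzxxix", "zzxzz", "zzxzzxix", "zzzixziixx", "zzzziii", "zzzziix", "zzzzixi", "zzzzz", "zzzzzzz"
Count: 12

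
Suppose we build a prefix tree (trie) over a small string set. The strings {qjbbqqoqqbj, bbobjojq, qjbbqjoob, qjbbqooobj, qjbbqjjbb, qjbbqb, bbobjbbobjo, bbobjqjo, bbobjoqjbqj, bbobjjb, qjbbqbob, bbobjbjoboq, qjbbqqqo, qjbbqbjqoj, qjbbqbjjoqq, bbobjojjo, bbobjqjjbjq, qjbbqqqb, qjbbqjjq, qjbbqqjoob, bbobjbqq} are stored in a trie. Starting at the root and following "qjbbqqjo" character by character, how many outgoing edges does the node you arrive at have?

Walk "qjbbqqjo" from the root, arriving at one node.
Distinct next characters after "qjbbqqjo": o.
That node has 1 child edge.

1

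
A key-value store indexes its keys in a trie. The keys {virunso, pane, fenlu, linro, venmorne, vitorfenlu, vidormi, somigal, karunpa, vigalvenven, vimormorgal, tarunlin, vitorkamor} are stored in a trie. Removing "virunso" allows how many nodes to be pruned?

5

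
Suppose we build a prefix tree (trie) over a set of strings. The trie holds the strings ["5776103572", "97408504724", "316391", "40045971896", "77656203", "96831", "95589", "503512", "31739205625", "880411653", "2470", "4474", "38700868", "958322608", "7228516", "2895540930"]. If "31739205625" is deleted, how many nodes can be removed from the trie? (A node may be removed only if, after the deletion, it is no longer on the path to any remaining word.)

Walk "31739205625" from the leaf back toward the root, removing each node that no remaining word uses.
The suffix "739205625" (9 nodes) is used only by "31739205625"; the node for "31" still has the child "6", so pruning stops there.
Nodes removed: 9

9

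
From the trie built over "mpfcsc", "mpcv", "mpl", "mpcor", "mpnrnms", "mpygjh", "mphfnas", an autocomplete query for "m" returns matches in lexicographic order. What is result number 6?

DFS of the "m" subtree visits, in order: "mpcor", "mpcv", "mpfcsc", "mphfnas", "mpl", "mpnrnms", "mpygjh"
The 6th is mpnrnms.

mpnrnms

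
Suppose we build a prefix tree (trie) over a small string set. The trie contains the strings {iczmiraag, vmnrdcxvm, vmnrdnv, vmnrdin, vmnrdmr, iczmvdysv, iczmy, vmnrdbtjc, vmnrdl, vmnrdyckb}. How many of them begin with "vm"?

Walk to "vm"; the words in its subtree are exactly those with that prefix.
Matches: "vmnrdbtjc", "vmnrdcxvm", "vmnrdin", "vmnrdl", "vmnrdmr", "vmnrdnv", "vmnrdyckb"
Count: 7

7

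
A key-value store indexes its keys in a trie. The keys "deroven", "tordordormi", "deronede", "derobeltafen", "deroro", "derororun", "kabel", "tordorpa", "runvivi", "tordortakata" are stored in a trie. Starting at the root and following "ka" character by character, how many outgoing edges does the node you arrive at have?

Walk "ka" from the root, arriving at one node.
Characters that immediately follow "ka" among the stored strings: {b}.
That node has 1 child edge.

1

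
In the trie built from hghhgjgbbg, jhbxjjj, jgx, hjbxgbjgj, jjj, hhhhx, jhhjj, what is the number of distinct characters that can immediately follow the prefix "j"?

Follow the path "j" to its node, then look at its outgoing edges.
Characters that immediately follow "j" among the stored strings: {g, h, j}.
That node has 3 child edges.

3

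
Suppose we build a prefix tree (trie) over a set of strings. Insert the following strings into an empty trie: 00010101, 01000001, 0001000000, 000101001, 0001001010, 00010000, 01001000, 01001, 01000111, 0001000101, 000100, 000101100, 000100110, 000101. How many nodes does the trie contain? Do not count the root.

Insert word by word; a character creates a node only if that edge doesn't already exist:
  "00010101" → 8 new (0, 0, 0, 1, 0, 1, 0, 1)
  "01000001" → prefix "0" already present; 7 new (1, 0, 0, 0, 0, 0, 1)
  "0001000000" → prefix "00010" already present; 5 new (0, 0, 0, 0, 0)
  "000101001" → prefix "0001010" already present; 2 new (0, 1)
  "0001001010" → prefix "000100" already present; 4 new (1, 0, 1, 0)
  "00010000" → prefix "00010000" already present; 0 new (none)
  "01001000" → prefix "0100" already present; 4 new (1, 0, 0, 0)
  "01001" → prefix "01001" already present; 0 new (none)
  "01000111" → prefix "01000" already present; 3 new (1, 1, 1)
  "0001000101" → prefix "0001000" already present; 3 new (1, 0, 1)
  "000100" → prefix "000100" already present; 0 new (none)
  "000101100" → prefix "000101" already present; 3 new (1, 0, 0)
  "000100110" → prefix "0001001" already present; 2 new (1, 0)
  "000101" → prefix "000101" already present; 0 new (none)
Total nodes = 8 + 7 + 5 + 2 + 4 + 0 + 4 + 0 + 3 + 3 + 0 + 3 + 2 + 0 = 41

41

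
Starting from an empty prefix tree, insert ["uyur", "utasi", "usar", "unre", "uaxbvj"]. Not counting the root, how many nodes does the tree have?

19

For each word, the new-node count is its length minus the longest prefix already in the trie:
  "uyur" → 4 new (u, y, u, r)
  "utasi" → prefix "u" already present; 4 new (t, a, s, i)
  "usar" → prefix "u" already present; 3 new (s, a, r)
  "unre" → prefix "u" already present; 3 new (n, r, e)
  "uaxbvj" → prefix "u" already present; 5 new (a, x, b, v, j)
Total nodes = 4 + 4 + 3 + 3 + 5 = 19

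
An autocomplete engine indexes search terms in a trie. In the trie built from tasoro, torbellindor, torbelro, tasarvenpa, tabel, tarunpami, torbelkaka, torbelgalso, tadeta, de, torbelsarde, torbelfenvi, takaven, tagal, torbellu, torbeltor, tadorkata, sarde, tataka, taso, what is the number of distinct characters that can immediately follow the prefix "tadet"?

The children of the "tadet" node are the distinct next characters among strings starting with "tadet".
Characters that immediately follow "tadet" among the stored strings: {a}.
That node has 1 child edge.

1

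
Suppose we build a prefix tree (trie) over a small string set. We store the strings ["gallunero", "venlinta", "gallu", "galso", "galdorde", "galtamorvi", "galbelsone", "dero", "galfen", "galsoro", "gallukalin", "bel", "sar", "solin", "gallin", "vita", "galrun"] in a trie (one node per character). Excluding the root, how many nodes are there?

70

Trace insertions, counting only characters that open a new branch:
  "gallunero" → 9 new (g, a, l, l, u, n, e, r, o)
  "venlinta" → 8 new (v, e, n, l, i, n, t, a)
  "gallu" → prefix "gallu" already present; 0 new (none)
  "galso" → prefix "gal" already present; 2 new (s, o)
  "galdorde" → prefix "gal" already present; 5 new (d, o, r, d, e)
  "galtamorvi" → prefix "gal" already present; 7 new (t, a, m, o, r, v, i)
  "galbelsone" → prefix "gal" already present; 7 new (b, e, l, s, o, n, e)
  "dero" → 4 new (d, e, r, o)
  "galfen" → prefix "gal" already present; 3 new (f, e, n)
  "galsoro" → prefix "galso" already present; 2 new (r, o)
  "gallukalin" → prefix "gallu" already present; 5 new (k, a, l, i, n)
  "bel" → 3 new (b, e, l)
  "sar" → 3 new (s, a, r)
  "solin" → prefix "s" already present; 4 new (o, l, i, n)
  "gallin" → prefix "gall" already present; 2 new (i, n)
  "vita" → prefix "v" already present; 3 new (i, t, a)
  "galrun" → prefix "gal" already present; 3 new (r, u, n)
Total nodes = 9 + 8 + 0 + 2 + 5 + 7 + 7 + 4 + 3 + 2 + 5 + 3 + 3 + 4 + 2 + 3 + 3 = 70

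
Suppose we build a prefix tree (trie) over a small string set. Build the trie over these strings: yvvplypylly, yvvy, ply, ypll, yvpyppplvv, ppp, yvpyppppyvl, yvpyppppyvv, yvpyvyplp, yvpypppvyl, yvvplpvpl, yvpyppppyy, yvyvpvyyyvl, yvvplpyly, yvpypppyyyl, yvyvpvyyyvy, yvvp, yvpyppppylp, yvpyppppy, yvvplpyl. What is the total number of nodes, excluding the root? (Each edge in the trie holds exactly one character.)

65

Trace insertions, counting only characters that open a new branch:
  "yvvplypylly" → 11 new (y, v, v, p, l, y, p, y, l, l, y)
  "yvvy" → prefix "yvv" already present; 1 new (y)
  "ply" → 3 new (p, l, y)
  "ypll" → prefix "y" already present; 3 new (p, l, l)
  "yvpyppplvv" → prefix "yv" already present; 8 new (p, y, p, p, p, l, v, v)
  "ppp" → prefix "p" already present; 2 new (p, p)
  "yvpyppppyvl" → prefix "yvpyppp" already present; 4 new (p, y, v, l)
  "yvpyppppyvv" → prefix "yvpyppppyv" already present; 1 new (v)
  "yvpyvyplp" → prefix "yvpy" already present; 5 new (v, y, p, l, p)
  "yvpypppvyl" → prefix "yvpyppp" already present; 3 new (v, y, l)
  "yvvplpvpl" → prefix "yvvpl" already present; 4 new (p, v, p, l)
  "yvpyppppyy" → prefix "yvpyppppy" already present; 1 new (y)
  "yvyvpvyyyvl" → prefix "yv" already present; 9 new (y, v, p, v, y, y, y, v, l)
  "yvvplpyly" → prefix "yvvplp" already present; 3 new (y, l, y)
  "yvpypppyyyl" → prefix "yvpyppp" already present; 4 new (y, y, y, l)
  "yvyvpvyyyvy" → prefix "yvyvpvyyyv" already present; 1 new (y)
  "yvvp" → prefix "yvvp" already present; 0 new (none)
  "yvpyppppylp" → prefix "yvpyppppy" already present; 2 new (l, p)
  "yvpyppppy" → prefix "yvpyppppy" already present; 0 new (none)
  "yvvplpyl" → prefix "yvvplpyl" already present; 0 new (none)
Total nodes = 11 + 1 + 3 + 3 + 8 + 2 + 4 + 1 + 5 + 3 + 4 + 1 + 9 + 3 + 4 + 1 + 0 + 2 + 0 + 0 = 65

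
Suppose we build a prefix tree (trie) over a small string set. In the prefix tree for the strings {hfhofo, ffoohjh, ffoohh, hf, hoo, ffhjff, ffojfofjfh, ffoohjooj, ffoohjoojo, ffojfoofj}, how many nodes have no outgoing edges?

Leaves are exactly the stored words that no other stored word extends.
Those words: "ffhjff", "ffojfofjfh", "ffojfoofj", "ffoohh", "ffoohjh", "ffoohjoojo", "hfhofo", "hoo"
Leaf count: 8

8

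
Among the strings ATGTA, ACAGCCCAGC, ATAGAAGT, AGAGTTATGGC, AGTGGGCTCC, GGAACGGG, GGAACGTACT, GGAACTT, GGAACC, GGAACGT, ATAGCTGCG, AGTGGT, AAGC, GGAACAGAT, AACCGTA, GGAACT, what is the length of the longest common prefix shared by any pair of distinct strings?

7

Equivalently: take the maximum, over all pairs, of their longest common prefix length.
e.g. "GGAACGT" and "GGAACGTACT" share the prefix "GGAACGT" of length 7; no pair shares a longer one.
Longest shared-prefix length: 7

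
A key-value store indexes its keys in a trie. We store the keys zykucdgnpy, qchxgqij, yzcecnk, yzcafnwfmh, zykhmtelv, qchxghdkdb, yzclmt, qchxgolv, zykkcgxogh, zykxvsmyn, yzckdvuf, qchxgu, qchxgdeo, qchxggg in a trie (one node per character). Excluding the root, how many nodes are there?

Count nodes per top-level branch (shared prefixes stored once):
  'q'-branch (qchxgdeo, qchxggg, qchxghdkdb, qchxgolv, qchxgqij, qchxgu): 22 nodes
  'y'-branch (yzcafnwfmh, yzcecnk, yzckdvuf, yzclmt): 22 nodes
  'z'-branch (zykhmtelv, zykkcgxogh, zykucdgnpy, zykxvsmyn): 29 nodes
Sum: 73

73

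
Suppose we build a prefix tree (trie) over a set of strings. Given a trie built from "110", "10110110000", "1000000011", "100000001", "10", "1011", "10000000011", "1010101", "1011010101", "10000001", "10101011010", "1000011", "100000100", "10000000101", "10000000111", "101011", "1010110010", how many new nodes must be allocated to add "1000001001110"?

Walking "1000001001110" from the root, the first 9 characters ("100000100") follow existing edges; "1" is the first miss.
Each of the 4 remaining characters creates one node.

4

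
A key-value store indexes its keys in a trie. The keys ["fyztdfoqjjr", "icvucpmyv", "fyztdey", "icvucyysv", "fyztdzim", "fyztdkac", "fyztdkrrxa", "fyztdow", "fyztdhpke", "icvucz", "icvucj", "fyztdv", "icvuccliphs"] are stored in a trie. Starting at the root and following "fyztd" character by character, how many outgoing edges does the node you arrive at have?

7

Follow the path "fyztd" to its node, then look at its outgoing edges.
Distinct next characters after "fyztd": e, f, h, k, o, v, z.
That node has 7 child edges.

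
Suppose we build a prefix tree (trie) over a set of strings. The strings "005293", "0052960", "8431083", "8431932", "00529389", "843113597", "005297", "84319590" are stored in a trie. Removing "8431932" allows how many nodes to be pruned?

2

A node on "8431932"'s path can go only if nothing else ends at it or branches off below it.
The suffix "32" (2 nodes) is used only by "8431932"; the node for "84319" still has the child "5", so pruning stops there.
Nodes removed: 2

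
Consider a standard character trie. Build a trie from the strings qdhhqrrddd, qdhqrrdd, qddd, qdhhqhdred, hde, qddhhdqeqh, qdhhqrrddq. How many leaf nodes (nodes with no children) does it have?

7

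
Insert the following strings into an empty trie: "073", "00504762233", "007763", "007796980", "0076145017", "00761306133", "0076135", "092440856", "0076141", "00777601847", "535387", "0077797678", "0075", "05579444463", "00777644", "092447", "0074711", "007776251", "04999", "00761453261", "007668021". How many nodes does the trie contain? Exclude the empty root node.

97

Count nodes per top-level branch (shared prefixes stored once):
  '0'-branch (00504762233, 0074711, 0075, 00761306133, 0076135, 0076141, 0076145017, 00761453261, 007668021, 007763, 00777601847, 007776251, 00777644, 0077797678, 007796980, 04999, 05579444463, 073, 092440856, 092447): 91 nodes
  '5'-branch (535387): 6 nodes
Sum: 97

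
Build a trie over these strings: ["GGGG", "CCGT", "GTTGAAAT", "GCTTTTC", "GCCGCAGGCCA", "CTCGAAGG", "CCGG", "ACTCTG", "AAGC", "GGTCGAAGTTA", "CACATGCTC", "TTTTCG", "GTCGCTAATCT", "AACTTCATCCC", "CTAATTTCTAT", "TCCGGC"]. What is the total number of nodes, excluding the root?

102

Insert word by word; a character creates a node only if that edge doesn't already exist:
  "GGGG" → 4 new (G, G, G, G)
  "CCGT" → 4 new (C, C, G, T)
  "GTTGAAAT" → prefix "G" already present; 7 new (T, T, G, A, A, A, T)
  "GCTTTTC" → prefix "G" already present; 6 new (C, T, T, T, T, C)
  "GCCGCAGGCCA" → prefix "GC" already present; 9 new (C, G, C, A, G, G, C, C, A)
  "CTCGAAGG" → prefix "C" already present; 7 new (T, C, G, A, A, G, G)
  "CCGG" → prefix "CCG" already present; 1 new (G)
  "ACTCTG" → 6 new (A, C, T, C, T, G)
  "AAGC" → prefix "A" already present; 3 new (A, G, C)
  "GGTCGAAGTTA" → prefix "GG" already present; 9 new (T, C, G, A, A, G, T, T, A)
  "CACATGCTC" → prefix "C" already present; 8 new (A, C, A, T, G, C, T, C)
  "TTTTCG" → 6 new (T, T, T, T, C, G)
  "GTCGCTAATCT" → prefix "GT" already present; 9 new (C, G, C, T, A, A, T, C, T)
  "AACTTCATCCC" → prefix "AA" already present; 9 new (C, T, T, C, A, T, C, C, C)
  "CTAATTTCTAT" → prefix "CT" already present; 9 new (A, A, T, T, T, C, T, A, T)
  "TCCGGC" → prefix "T" already present; 5 new (C, C, G, G, C)
Total nodes = 4 + 4 + 7 + 6 + 9 + 7 + 1 + 6 + 3 + 9 + 8 + 6 + 9 + 9 + 9 + 5 = 102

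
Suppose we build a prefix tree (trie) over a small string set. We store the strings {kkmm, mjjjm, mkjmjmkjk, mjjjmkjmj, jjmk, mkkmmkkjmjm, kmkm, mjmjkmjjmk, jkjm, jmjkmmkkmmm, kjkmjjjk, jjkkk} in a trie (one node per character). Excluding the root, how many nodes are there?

Count nodes per top-level branch (shared prefixes stored once):
  'j'-branch (jjkkk, jjmk, jkjm, jmjkmmkkmmm): 20 nodes
  'k'-branch (kjkmjjjk, kkmm, kmkm): 14 nodes
  'm'-branch (mjjjm, mjjjmkjmj, mjmjkmjjmk, mkjmjmkjk, mkkmmkkjmjm): 34 nodes
Sum: 68

68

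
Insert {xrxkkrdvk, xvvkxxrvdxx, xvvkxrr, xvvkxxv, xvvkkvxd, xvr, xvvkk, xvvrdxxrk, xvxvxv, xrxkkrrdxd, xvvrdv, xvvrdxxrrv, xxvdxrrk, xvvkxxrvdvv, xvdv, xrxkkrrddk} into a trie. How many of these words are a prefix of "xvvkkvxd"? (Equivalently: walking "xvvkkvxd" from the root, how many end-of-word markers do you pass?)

2

Traverse "xvvkkvxd" character by character; count nodes along the way that are marked as word ends.
Prefixes of the query that are stored words: "xvvkk", "xvvkkvxd"
Count: 2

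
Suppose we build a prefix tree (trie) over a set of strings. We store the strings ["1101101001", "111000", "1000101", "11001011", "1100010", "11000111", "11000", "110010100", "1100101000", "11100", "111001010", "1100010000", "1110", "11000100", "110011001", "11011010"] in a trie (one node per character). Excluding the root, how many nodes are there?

For each word, the new-node count is its length minus the longest prefix already in the trie:
  "1101101001" → 10 new (1, 1, 0, 1, 1, 0, 1, 0, 0, 1)
  "111000" → prefix "11" already present; 4 new (1, 0, 0, 0)
  "1000101" → prefix "1" already present; 6 new (0, 0, 0, 1, 0, 1)
  "11001011" → prefix "110" already present; 5 new (0, 1, 0, 1, 1)
  "1100010" → prefix "1100" already present; 3 new (0, 1, 0)
  "11000111" → prefix "110001" already present; 2 new (1, 1)
  "11000" → prefix "11000" already present; 0 new (none)
  "110010100" → prefix "1100101" already present; 2 new (0, 0)
  "1100101000" → prefix "110010100" already present; 1 new (0)
  "11100" → prefix "11100" already present; 0 new (none)
  "111001010" → prefix "11100" already present; 4 new (1, 0, 1, 0)
  "1100010000" → prefix "1100010" already present; 3 new (0, 0, 0)
  "1110" → prefix "1110" already present; 0 new (none)
  "11000100" → prefix "11000100" already present; 0 new (none)
  "110011001" → prefix "11001" already present; 4 new (1, 0, 0, 1)
  "11011010" → prefix "11011010" already present; 0 new (none)
Total nodes = 10 + 4 + 6 + 5 + 3 + 2 + 0 + 2 + 1 + 0 + 4 + 3 + 0 + 0 + 4 + 0 = 44

44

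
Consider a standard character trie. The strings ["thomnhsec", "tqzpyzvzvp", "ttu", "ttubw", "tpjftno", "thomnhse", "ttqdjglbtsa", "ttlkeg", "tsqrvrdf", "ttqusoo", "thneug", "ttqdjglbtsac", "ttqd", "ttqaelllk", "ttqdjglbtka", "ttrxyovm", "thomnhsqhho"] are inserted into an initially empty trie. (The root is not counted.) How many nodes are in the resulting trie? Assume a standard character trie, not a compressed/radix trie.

75

Insert word by word; a character creates a node only if that edge doesn't already exist:
  "thomnhsec" → 9 new (t, h, o, m, n, h, s, e, c)
  "tqzpyzvzvp" → prefix "t" already present; 9 new (q, z, p, y, z, v, z, v, p)
  "ttu" → prefix "t" already present; 2 new (t, u)
  "ttubw" → prefix "ttu" already present; 2 new (b, w)
  "tpjftno" → prefix "t" already present; 6 new (p, j, f, t, n, o)
  "thomnhse" → prefix "thomnhse" already present; 0 new (none)
  "ttqdjglbtsa" → prefix "tt" already present; 9 new (q, d, j, g, l, b, t, s, a)
  "ttlkeg" → prefix "tt" already present; 4 new (l, k, e, g)
  "tsqrvrdf" → prefix "t" already present; 7 new (s, q, r, v, r, d, f)
  "ttqusoo" → prefix "ttq" already present; 4 new (u, s, o, o)
  "thneug" → prefix "th" already present; 4 new (n, e, u, g)
  "ttqdjglbtsac" → prefix "ttqdjglbtsa" already present; 1 new (c)
  "ttqd" → prefix "ttqd" already present; 0 new (none)
  "ttqaelllk" → prefix "ttq" already present; 6 new (a, e, l, l, l, k)
  "ttqdjglbtka" → prefix "ttqdjglbt" already present; 2 new (k, a)
  "ttrxyovm" → prefix "tt" already present; 6 new (r, x, y, o, v, m)
  "thomnhsqhho" → prefix "thomnhs" already present; 4 new (q, h, h, o)
Total nodes = 9 + 9 + 2 + 2 + 6 + 0 + 9 + 4 + 7 + 4 + 4 + 1 + 0 + 6 + 2 + 6 + 4 = 75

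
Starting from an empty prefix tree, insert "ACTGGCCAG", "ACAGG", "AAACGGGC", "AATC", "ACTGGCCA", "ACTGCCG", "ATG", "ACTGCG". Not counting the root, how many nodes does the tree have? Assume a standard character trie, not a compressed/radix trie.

Count nodes per top-level branch (shared prefixes stored once):
  'A'-branch (AAACGGGC, AATC, ACAGG, ACTGCCG, ACTGCG, ACTGGCCA, ACTGGCCAG, ATG): 27 nodes
Sum: 27

27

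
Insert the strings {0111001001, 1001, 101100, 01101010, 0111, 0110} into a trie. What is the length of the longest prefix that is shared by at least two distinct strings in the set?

The deepest shared node is where two words last agree before diverging.
"0110" and "01101010" agree on "0110" (4 characters) before diverging; nothing deeper is shared.
Longest shared-prefix length: 4

4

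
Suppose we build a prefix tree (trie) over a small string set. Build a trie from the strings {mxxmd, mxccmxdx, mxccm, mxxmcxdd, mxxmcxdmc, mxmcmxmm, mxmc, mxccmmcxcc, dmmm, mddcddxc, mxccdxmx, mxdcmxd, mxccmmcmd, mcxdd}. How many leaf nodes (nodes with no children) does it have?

12

A leaf is a node with no children — equivalently, the end of a word that is not a proper prefix of any other stored word.
Those words: "dmmm", "mcxdd", "mddcddxc", "mxccdxmx", "mxccmmcmd", "mxccmmcxcc", "mxccmxdx", "mxdcmxd", "mxmcmxmm", "mxxmcxdd", "mxxmcxdmc", "mxxmd"
Leaf count: 12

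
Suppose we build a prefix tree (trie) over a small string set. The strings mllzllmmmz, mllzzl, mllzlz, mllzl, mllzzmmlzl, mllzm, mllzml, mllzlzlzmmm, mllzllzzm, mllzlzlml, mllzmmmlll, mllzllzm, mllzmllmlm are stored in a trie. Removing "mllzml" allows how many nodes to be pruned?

Walk "mllzml" from the leaf back toward the root, removing each node that no remaining word uses.
Every node on "mllzml" is still needed (e.g. by "mllzmllmlm"), so nothing is freed.
Nodes removed: 0

0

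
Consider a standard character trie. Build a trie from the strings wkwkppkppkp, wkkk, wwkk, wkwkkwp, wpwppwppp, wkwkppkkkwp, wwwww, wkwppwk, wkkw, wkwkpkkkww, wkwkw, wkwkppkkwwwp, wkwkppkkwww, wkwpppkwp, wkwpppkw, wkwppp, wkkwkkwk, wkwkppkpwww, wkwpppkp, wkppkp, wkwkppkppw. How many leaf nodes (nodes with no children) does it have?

Leaves are exactly the stored words that no other stored word extends.
Those words: "wkkk", "wkkwkkwk", "wkppkp", "wkwkkwp", "wkwkpkkkww", "wkwkppkkkwp", "wkwkppkkwwwp", "wkwkppkppkp", "wkwkppkppw", "wkwkppkpwww", "wkwkw", "wkwpppkp", "wkwpppkwp", "wkwppwk", "wpwppwppp", "wwkk", "wwwww"
Leaf count: 17

17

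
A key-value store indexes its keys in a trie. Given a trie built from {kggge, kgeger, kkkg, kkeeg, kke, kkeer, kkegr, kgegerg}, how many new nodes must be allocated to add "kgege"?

Every character of "kgege" already lies on an existing path (it is a prefix of some stored word).
No new nodes are needed: 0.

0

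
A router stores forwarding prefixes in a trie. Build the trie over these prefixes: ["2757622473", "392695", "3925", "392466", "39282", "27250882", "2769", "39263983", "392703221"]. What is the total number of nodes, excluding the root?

40

For each word, the new-node count is its length minus the longest prefix already in the trie:
  "2757622473" → 10 new (2, 7, 5, 7, 6, 2, 2, 4, 7, 3)
  "392695" → 6 new (3, 9, 2, 6, 9, 5)
  "3925" → prefix "392" already present; 1 new (5)
  "392466" → prefix "392" already present; 3 new (4, 6, 6)
  "39282" → prefix "392" already present; 2 new (8, 2)
  "27250882" → prefix "27" already present; 6 new (2, 5, 0, 8, 8, 2)
  "2769" → prefix "27" already present; 2 new (6, 9)
  "39263983" → prefix "3926" already present; 4 new (3, 9, 8, 3)
  "392703221" → prefix "392" already present; 6 new (7, 0, 3, 2, 2, 1)
Total nodes = 10 + 6 + 1 + 3 + 2 + 6 + 2 + 4 + 6 = 40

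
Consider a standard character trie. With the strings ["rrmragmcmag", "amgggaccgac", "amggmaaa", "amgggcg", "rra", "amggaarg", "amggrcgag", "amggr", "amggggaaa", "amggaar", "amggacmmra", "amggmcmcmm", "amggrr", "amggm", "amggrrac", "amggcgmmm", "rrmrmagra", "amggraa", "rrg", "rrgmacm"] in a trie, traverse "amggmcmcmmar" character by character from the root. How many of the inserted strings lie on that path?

Traverse "amggmcmcmmar" character by character; count nodes along the way that are marked as word ends.
Prefixes of the query that are stored words: "amggm", "amggmcmcmm"
Count: 2

2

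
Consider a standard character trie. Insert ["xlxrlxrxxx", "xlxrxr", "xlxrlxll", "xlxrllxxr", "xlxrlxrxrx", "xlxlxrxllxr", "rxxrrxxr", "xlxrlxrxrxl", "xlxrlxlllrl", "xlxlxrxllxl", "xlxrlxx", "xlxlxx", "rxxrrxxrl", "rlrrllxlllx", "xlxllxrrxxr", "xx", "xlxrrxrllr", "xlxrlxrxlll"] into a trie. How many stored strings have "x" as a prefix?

15

Traverse to the node for "x", then collect every word in that subtree.
Words under "x": xlxllxrrxxr, xlxlxrxllxl, xlxlxrxllxr, xlxlxx, xlxrllxxr, xlxrlxll, xlxrlxlllrl, xlxrlxrxlll, xlxrlxrxrx, xlxrlxrxrxl, xlxrlxrxxx, xlxrlxx, xlxrrxrllr, xlxrxr, xx
Count: 15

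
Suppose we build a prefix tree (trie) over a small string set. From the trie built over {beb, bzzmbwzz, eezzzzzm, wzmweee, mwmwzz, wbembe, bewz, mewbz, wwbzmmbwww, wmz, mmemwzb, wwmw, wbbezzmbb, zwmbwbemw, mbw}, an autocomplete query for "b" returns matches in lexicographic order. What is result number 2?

bewz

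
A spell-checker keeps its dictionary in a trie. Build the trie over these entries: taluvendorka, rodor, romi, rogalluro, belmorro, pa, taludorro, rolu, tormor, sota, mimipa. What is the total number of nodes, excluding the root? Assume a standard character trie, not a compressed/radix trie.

For each word, the new-node count is its length minus the longest prefix already in the trie:
  "taluvendorka" → 12 new (t, a, l, u, v, e, n, d, o, r, k, a)
  "rodor" → 5 new (r, o, d, o, r)
  "romi" → prefix "ro" already present; 2 new (m, i)
  "rogalluro" → prefix "ro" already present; 7 new (g, a, l, l, u, r, o)
  "belmorro" → 8 new (b, e, l, m, o, r, r, o)
  "pa" → 2 new (p, a)
  "taludorro" → prefix "talu" already present; 5 new (d, o, r, r, o)
  "rolu" → prefix "ro" already present; 2 new (l, u)
  "tormor" → prefix "t" already present; 5 new (o, r, m, o, r)
  "sota" → 4 new (s, o, t, a)
  "mimipa" → 6 new (m, i, m, i, p, a)
Total nodes = 12 + 5 + 2 + 7 + 8 + 2 + 5 + 2 + 5 + 4 + 6 = 58

58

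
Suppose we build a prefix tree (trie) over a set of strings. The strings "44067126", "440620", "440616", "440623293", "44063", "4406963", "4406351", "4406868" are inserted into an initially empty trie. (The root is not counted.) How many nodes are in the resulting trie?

Count nodes per top-level branch (shared prefixes stored once):
  '4'-branch (440616, 440620, 440623293, 44063, 4406351, 44067126, 4406868, 4406963): 25 nodes
Sum: 25

25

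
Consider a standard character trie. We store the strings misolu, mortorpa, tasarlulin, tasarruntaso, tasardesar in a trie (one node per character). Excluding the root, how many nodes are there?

35

For each word, the new-node count is its length minus the longest prefix already in the trie:
  "misolu" → 6 new (m, i, s, o, l, u)
  "mortorpa" → prefix "m" already present; 7 new (o, r, t, o, r, p, a)
  "tasarlulin" → 10 new (t, a, s, a, r, l, u, l, i, n)
  "tasarruntaso" → prefix "tasar" already present; 7 new (r, u, n, t, a, s, o)
  "tasardesar" → prefix "tasar" already present; 5 new (d, e, s, a, r)
Total nodes = 6 + 7 + 10 + 7 + 5 = 35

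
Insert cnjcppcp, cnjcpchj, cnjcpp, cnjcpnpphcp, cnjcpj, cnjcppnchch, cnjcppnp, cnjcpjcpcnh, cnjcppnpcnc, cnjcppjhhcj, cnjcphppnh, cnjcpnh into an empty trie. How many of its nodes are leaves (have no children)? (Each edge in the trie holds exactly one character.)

A leaf is a node with no children — equivalently, the end of a word that is not a proper prefix of any other stored word.
Those words: "cnjcpchj", "cnjcphppnh", "cnjcpjcpcnh", "cnjcpnh", "cnjcpnpphcp", "cnjcppcp", "cnjcppjhhcj", "cnjcppnchch", "cnjcppnpcnc"
Leaf count: 9

9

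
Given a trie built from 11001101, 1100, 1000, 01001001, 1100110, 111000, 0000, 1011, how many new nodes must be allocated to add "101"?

"101" is already a full path in the trie; only an end-marker is added.
No new nodes are needed: 0.

0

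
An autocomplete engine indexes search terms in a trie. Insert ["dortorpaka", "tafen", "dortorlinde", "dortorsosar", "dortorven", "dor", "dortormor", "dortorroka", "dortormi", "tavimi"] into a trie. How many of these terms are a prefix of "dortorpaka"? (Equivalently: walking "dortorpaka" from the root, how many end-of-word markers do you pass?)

Check each prefix of "dortorpaka" against the stored set — each match is an end-marker on the path.
Prefixes of the query that are stored words: "dor", "dortorpaka"
Count: 2

2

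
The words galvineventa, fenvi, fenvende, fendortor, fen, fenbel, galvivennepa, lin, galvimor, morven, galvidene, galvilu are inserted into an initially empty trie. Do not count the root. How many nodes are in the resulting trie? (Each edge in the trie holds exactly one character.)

For each word, the new-node count is its length minus the longest prefix already in the trie:
  "galvineventa" → 12 new (g, a, l, v, i, n, e, v, e, n, t, a)
  "fenvi" → 5 new (f, e, n, v, i)
  "fenvende" → prefix "fenv" already present; 4 new (e, n, d, e)
  "fendortor" → prefix "fen" already present; 6 new (d, o, r, t, o, r)
  "fen" → prefix "fen" already present; 0 new (none)
  "fenbel" → prefix "fen" already present; 3 new (b, e, l)
  "galvivennepa" → prefix "galvi" already present; 7 new (v, e, n, n, e, p, a)
  "lin" → 3 new (l, i, n)
  "galvimor" → prefix "galvi" already present; 3 new (m, o, r)
  "morven" → 6 new (m, o, r, v, e, n)
  "galvidene" → prefix "galvi" already present; 4 new (d, e, n, e)
  "galvilu" → prefix "galvi" already present; 2 new (l, u)
Total nodes = 12 + 5 + 4 + 6 + 0 + 3 + 7 + 3 + 3 + 6 + 4 + 2 = 55

55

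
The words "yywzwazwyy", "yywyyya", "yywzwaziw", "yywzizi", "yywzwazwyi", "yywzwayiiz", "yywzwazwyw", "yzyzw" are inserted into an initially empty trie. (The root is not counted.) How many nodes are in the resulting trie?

Count nodes per top-level branch (shared prefixes stored once):
  'y'-branch (yywyyya, yywzizi, yywzwayiiz, yywzwaziw, yywzwazwyi, yywzwazwyw, yywzwazwyy, yzyzw): 29 nodes
Sum: 29

29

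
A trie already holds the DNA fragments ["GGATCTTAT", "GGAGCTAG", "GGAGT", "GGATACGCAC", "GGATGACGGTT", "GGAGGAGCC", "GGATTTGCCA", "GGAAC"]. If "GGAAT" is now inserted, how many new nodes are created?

The longest prefix of "GGAAT" already in the trie is "GGAA" (length 4).
So 5 − 4 = 1 new nodes.

1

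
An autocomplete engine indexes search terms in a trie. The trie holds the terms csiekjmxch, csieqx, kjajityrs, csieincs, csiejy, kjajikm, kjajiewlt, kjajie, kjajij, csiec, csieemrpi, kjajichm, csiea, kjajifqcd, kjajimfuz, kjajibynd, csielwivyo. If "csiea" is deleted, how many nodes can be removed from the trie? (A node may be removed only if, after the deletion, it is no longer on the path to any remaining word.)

1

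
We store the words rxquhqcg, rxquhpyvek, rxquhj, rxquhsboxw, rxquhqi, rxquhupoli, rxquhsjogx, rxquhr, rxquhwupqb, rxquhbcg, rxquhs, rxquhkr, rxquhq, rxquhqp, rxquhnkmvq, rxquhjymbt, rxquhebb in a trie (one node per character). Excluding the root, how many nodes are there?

Count nodes per top-level branch (shared prefixes stored once):
  'r'-branch (rxquhbcg, rxquhebb, rxquhj, rxquhjymbt, rxquhkr, rxquhnkmvq, rxquhpyvek, rxquhq, rxquhqcg, rxquhqi, rxquhqp, rxquhr, rxquhs, rxquhsboxw, rxquhsjogx, rxquhupoli, rxquhwupqb): 53 nodes
Sum: 53

53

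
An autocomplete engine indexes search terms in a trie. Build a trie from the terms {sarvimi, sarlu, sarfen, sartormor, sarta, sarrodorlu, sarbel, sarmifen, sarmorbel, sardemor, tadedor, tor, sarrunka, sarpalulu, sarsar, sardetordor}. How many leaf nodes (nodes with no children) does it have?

16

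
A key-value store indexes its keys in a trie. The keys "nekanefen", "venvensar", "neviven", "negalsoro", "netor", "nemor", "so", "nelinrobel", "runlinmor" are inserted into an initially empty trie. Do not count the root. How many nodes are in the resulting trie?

Count nodes per top-level branch (shared prefixes stored once):
  'n'-branch (negalsoro, nekanefen, nelinrobel, nemor, netor, neviven): 35 nodes
  'r'-branch (runlinmor): 9 nodes
  's'-branch (so): 2 nodes
  'v'-branch (venvensar): 9 nodes
Sum: 55

55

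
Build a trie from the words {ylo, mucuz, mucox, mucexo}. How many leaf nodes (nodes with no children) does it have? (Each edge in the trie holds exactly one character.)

4

Leaves are exactly the stored words that no other stored word extends.
Those words: "mucexo", "mucox", "mucuz", "ylo"
Leaf count: 4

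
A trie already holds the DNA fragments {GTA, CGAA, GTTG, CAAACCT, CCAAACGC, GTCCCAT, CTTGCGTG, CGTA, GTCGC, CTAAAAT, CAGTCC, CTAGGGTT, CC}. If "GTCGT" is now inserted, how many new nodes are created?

1

Walking "GTCGT" from the root, the first 4 characters ("GTCG") follow existing edges; "T" is the first miss.
Each of the 1 remaining characters creates one node.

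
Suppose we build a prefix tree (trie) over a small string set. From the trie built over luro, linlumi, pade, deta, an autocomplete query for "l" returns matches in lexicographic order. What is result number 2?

Words with prefix "l", in lexicographic order: "linlumi", "luro"
Position 2: luro

luro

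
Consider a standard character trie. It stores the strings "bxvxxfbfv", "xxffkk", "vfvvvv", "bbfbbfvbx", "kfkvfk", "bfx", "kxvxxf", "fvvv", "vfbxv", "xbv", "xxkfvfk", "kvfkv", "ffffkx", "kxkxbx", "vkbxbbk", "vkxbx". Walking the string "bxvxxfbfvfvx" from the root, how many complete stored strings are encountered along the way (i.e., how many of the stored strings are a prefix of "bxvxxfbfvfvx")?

1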